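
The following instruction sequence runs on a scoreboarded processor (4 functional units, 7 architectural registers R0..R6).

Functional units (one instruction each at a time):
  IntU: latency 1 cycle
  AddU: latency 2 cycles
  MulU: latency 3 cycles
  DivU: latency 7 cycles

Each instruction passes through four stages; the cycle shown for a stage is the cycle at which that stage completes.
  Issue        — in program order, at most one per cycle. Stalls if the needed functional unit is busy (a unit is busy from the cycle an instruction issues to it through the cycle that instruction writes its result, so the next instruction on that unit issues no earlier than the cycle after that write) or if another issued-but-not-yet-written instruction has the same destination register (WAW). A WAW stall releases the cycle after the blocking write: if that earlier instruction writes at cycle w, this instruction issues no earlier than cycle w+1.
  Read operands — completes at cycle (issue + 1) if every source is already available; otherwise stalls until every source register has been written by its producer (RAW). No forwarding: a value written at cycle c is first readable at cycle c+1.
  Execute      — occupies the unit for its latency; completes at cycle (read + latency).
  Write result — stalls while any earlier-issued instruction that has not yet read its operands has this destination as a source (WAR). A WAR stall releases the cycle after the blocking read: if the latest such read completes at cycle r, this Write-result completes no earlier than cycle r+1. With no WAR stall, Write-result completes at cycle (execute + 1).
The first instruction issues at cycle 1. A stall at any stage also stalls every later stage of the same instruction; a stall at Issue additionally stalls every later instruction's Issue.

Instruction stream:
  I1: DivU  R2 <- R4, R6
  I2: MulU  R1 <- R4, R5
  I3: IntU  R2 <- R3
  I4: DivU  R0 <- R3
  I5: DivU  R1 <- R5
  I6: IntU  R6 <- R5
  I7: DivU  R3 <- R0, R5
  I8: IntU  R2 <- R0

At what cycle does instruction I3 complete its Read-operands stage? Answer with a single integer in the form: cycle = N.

c1: I1 issues→DivU
c2: I1 reads · I2 issues→MulU
c3: I2 reads
c6: I2 exec-done
c7: I2 writes R1
c9: I1 exec-done
c10: I1 writes R2
c11: I3 issues→IntU
c12: I3 reads · I4 issues→DivU
c13: I3 exec-done · I4 reads
c14: I3 writes R2
c20: I4 exec-done
c21: I4 writes R0
c22: I5 issues→DivU
c23: I5 reads · I6 issues→IntU
c24: I6 reads
c25: I6 exec-done
c26: I6 writes R6
c30: I5 exec-done
c31: I5 writes R1
c32: I7 issues→DivU
c33: I7 reads · I8 issues→IntU
c34: I8 reads
c35: I8 exec-done
c36: I8 writes R2
c40: I7 exec-done
c41: I7 writes R3

cycle = 12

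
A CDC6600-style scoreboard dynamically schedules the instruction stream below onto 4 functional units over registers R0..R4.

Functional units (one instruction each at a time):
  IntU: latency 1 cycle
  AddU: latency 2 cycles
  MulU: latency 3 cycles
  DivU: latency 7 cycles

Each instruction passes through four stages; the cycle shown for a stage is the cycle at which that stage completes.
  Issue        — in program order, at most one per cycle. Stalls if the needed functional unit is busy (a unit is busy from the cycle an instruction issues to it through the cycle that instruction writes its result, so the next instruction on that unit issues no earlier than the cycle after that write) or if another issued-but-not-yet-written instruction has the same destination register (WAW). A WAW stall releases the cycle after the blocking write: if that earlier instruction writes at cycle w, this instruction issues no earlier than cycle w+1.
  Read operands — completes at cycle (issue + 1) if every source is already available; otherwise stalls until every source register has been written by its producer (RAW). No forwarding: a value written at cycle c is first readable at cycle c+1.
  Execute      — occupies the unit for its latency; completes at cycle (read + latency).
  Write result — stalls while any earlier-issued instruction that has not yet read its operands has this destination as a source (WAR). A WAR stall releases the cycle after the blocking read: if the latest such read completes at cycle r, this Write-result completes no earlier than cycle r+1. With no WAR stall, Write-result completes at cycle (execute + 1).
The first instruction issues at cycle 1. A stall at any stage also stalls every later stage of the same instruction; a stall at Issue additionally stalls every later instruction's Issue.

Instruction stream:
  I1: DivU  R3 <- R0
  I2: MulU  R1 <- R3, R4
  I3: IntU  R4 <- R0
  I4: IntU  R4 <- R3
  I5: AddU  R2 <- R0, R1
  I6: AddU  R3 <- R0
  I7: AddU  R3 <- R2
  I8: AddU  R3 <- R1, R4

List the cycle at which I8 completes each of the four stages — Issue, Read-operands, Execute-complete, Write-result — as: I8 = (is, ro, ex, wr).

[1] I1→DivU
[2] I1 RO | I2→MulU
[3] I3→IntU
[4] I3 RO
[5] I3 EX
[9] I1 EX
[10] I1 WR R3
[11] I2 RO
[12] I3 WR R4
[13] I4→IntU
[14] I2 EX | I4 RO | I5→AddU
[15] I2 WR R1 | I4 EX
[16] I4 WR R4 | I5 RO
[18] I5 EX
[19] I5 WR R2
[20] I6→AddU
[21] I6 RO
[23] I6 EX
[24] I6 WR R3
[25] I7→AddU
[26] I7 RO
[28] I7 EX
[29] I7 WR R3
[30] I8→AddU
[31] I8 RO
[33] I8 EX
[34] I8 WR R3

I8 = (30, 31, 33, 34)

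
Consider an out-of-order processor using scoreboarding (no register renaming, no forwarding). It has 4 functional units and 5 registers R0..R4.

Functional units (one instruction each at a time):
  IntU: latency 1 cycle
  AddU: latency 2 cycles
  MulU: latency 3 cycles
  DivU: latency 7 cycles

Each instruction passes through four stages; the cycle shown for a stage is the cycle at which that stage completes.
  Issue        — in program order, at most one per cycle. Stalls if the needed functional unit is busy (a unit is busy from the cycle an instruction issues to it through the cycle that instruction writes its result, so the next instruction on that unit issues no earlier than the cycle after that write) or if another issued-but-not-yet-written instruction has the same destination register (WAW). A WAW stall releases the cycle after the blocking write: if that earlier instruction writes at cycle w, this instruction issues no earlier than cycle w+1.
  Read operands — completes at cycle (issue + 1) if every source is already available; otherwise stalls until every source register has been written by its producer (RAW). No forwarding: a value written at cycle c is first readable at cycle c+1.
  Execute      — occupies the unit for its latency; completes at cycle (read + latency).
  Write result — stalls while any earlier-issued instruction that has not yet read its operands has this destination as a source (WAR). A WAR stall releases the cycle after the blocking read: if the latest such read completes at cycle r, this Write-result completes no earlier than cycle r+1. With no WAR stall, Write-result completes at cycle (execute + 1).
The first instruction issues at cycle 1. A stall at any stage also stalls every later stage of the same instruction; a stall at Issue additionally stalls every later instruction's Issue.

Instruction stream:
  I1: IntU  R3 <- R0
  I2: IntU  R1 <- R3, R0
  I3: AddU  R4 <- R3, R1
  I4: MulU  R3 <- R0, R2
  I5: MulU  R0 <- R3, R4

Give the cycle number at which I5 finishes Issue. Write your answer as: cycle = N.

[1] I1→IntU
[2] I1 RO
[3] I1 EX
[4] I1 WR R3
[5] I2→IntU
[6] I2 RO; I3→AddU
[7] I2 EX; I4→MulU
[8] I2 WR R1; I4 RO
[9] I3 RO
[11] I3 EX; I4 EX
[12] I3 WR R4; I4 WR R3
[13] I5→MulU
[14] I5 RO
[17] I5 EX
[18] I5 WR R0

cycle = 13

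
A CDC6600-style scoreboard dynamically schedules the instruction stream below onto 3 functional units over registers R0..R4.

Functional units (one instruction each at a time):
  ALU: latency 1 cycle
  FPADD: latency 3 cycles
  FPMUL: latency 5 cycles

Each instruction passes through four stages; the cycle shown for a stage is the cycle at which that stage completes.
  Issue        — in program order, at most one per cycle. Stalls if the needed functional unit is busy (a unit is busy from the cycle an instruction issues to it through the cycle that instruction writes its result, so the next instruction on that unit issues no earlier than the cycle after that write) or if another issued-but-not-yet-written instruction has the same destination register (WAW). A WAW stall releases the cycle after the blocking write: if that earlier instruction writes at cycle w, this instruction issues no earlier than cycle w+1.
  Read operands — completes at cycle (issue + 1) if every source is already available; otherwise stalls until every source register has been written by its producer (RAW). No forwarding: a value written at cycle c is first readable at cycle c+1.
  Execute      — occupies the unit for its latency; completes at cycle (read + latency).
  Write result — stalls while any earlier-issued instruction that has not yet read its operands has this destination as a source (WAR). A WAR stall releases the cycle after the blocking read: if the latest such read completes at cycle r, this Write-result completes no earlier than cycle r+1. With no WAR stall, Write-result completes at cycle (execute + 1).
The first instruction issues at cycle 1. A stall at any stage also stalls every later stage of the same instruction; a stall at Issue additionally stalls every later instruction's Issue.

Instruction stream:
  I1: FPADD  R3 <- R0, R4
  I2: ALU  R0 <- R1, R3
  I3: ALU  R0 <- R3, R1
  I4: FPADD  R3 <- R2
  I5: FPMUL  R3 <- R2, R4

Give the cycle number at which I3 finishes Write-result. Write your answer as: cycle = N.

  I1 | 1 | 2 | 5 | 6
  I2 | 2 | 7 | 8 | 9   RAW R3: wait I1 write@6
  I3 | 10 | 11 | 12 | 13   struct: ALU busy until I2 writes@9
  I4 | 11 | 12 | 15 | 16
  I5 | 17 | 18 | 23 | 24   WAW R3: wait I4 write@16

cycle = 13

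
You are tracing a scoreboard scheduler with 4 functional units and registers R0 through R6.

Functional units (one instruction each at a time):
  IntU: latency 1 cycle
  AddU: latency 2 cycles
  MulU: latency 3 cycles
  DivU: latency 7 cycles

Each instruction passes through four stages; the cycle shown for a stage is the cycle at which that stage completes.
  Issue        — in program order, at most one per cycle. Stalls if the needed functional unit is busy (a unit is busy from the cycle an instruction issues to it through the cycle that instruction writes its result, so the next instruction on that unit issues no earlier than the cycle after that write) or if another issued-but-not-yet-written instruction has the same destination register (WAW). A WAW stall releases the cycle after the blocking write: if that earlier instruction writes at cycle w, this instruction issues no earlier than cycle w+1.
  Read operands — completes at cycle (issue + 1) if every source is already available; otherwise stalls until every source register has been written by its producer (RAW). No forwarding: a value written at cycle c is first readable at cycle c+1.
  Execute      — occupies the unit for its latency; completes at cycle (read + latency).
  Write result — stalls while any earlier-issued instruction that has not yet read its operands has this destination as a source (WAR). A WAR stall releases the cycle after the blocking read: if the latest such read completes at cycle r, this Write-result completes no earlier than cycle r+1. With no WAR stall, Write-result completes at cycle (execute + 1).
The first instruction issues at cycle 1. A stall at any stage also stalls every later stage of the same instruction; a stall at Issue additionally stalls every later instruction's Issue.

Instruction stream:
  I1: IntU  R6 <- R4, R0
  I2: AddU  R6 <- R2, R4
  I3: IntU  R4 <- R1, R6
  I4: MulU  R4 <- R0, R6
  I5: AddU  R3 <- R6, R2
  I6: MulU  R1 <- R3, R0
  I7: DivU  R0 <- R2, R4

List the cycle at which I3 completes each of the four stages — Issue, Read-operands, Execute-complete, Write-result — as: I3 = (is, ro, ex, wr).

1) issue 1, read 2, done 3, write 4
2) issue 5, read 6, done 8, write 9  <WAW R6: wait I1 write@4>
3) issue 6, read 10, done 11, write 12  <RAW R6: wait I2 write@9>
4) issue 13, read 14, done 17, write 18  <WAW R4: wait I3 write@12>
5) issue 14, read 15, done 17, write 18
6) issue 19, read 20, done 23, write 24  <struct: MulU busy until I4 writes@18>
7) issue 20, read 21, done 28, write 29

I3 = (6, 10, 11, 12)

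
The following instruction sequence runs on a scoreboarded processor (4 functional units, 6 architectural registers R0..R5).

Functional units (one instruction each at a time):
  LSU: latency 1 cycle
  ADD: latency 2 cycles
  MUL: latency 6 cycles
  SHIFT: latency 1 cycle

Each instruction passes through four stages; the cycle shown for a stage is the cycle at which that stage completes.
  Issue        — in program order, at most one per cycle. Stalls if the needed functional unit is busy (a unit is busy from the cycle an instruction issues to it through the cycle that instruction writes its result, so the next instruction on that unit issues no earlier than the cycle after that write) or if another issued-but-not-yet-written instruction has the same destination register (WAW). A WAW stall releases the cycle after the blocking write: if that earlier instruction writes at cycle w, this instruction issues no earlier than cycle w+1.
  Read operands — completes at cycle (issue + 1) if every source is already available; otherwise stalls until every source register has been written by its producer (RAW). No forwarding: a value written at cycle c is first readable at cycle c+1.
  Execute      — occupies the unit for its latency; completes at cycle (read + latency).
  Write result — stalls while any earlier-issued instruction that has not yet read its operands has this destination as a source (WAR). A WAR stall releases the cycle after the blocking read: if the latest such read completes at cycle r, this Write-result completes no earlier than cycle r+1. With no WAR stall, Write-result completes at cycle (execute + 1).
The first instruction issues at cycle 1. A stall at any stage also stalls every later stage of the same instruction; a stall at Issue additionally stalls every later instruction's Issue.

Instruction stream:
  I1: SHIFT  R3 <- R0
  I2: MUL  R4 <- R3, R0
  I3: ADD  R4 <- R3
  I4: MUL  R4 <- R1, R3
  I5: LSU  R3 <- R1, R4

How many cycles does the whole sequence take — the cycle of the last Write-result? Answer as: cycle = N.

1) issue 1, read 2, done 3, write 4
2) issue 2, read 5, done 11, write 12  <RAW R3: wait I1 write@4>
3) issue 13, read 14, done 16, write 17  <WAW R4: wait I2 write@12>
4) issue 18, read 19, done 25, write 26  <WAW R4: wait I3 write@17>
5) issue 19, read 27, done 28, write 29  <RAW R4: wait I4 write@26>

cycle = 29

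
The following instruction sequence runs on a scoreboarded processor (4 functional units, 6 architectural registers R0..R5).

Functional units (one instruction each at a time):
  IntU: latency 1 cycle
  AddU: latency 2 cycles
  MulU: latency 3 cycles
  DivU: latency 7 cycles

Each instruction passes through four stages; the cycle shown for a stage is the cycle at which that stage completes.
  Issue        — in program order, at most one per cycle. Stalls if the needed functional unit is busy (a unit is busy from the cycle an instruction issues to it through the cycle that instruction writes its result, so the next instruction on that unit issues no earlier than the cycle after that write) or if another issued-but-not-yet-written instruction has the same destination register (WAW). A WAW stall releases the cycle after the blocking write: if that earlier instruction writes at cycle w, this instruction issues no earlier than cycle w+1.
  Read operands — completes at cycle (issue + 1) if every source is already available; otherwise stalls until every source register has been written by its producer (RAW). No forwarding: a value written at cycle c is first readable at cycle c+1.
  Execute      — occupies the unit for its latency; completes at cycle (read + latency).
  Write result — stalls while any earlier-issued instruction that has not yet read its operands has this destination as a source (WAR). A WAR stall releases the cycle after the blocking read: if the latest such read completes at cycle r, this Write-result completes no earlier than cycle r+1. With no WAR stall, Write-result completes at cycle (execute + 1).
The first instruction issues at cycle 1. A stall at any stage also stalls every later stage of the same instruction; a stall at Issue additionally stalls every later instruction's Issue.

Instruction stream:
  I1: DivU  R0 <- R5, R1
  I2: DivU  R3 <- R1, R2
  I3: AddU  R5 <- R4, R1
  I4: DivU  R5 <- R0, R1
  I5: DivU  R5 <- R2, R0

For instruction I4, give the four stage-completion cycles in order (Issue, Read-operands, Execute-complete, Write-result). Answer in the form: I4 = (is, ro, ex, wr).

cycle 1: issue I1 (DivU)
cycle 2: I1 read-ops
cycle 9: I1 finished on DivU
cycle 10: I1→R0
cycle 11: issue I2 (DivU)
cycle 12: I2 read-ops · issue I3 (AddU)
cycle 13: I3 read-ops
cycle 15: I3 finished on AddU
cycle 16: I3→R5
cycle 19: I2 finished on DivU
cycle 20: I2→R3
cycle 21: issue I4 (DivU)
cycle 22: I4 read-ops
cycle 29: I4 finished on DivU
cycle 30: I4→R5
cycle 31: issue I5 (DivU)
cycle 32: I5 read-ops
cycle 39: I5 finished on DivU
cycle 40: I5→R5

I4 = (21, 22, 29, 30)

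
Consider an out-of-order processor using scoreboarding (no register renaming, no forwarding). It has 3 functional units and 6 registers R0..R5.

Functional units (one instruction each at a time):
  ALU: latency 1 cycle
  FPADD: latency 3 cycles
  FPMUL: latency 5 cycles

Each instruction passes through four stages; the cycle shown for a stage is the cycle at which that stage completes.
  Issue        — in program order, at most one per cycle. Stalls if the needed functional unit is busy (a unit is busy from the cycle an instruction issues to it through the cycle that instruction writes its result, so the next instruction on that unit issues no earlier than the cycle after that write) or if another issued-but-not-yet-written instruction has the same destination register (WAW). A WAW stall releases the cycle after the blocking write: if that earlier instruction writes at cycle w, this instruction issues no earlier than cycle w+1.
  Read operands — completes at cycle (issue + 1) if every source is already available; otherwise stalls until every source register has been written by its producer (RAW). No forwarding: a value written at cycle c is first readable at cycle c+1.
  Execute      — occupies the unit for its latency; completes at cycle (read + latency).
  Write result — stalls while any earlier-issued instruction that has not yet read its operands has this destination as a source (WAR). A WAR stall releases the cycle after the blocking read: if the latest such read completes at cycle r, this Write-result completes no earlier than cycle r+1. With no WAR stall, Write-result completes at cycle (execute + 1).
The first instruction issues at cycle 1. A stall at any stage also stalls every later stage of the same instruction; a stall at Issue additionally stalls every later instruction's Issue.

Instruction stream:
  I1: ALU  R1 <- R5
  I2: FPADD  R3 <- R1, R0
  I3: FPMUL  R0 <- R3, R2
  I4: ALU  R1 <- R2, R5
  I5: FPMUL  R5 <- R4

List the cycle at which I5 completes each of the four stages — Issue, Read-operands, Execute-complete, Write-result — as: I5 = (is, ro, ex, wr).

I5 = (17, 18, 23, 24)

1) issue 1, read 2, done 3, write 4
2) issue 2, read 5, done 8, write 9  <RAW R1: wait I1 write@4>
3) issue 3, read 10, done 15, write 16  <RAW R3: wait I2 write@9>
4) issue 5, read 6, done 7, write 8  <struct: ALU busy until I1 writes@4>
5) issue 17, read 18, done 23, write 24  <struct: FPMUL busy until I3 writes@16>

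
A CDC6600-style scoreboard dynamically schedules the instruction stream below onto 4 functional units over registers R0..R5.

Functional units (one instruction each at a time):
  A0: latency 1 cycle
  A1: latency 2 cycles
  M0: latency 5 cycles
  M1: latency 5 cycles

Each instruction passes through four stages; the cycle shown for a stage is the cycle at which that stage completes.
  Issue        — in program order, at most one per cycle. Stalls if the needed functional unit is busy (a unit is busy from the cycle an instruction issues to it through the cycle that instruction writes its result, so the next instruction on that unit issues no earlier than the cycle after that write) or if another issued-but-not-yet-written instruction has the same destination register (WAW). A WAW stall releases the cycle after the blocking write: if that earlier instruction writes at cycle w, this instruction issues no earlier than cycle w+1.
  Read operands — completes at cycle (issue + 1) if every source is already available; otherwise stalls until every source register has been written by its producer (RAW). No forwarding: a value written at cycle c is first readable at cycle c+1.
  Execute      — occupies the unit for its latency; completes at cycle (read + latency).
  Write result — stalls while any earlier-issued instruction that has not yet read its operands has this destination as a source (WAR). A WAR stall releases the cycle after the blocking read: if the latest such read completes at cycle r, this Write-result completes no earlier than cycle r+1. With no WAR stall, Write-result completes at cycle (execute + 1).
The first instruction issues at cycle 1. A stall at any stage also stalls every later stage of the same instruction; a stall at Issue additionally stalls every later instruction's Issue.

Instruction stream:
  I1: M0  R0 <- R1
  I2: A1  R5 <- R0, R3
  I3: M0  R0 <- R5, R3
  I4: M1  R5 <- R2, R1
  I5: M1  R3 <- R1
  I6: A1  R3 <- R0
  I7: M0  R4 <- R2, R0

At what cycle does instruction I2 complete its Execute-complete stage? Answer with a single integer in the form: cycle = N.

cycle = 11

t=1  I1 issues→M0
t=2  I1 reads; I2 issues→A1
t=7  I1 exec-done
t=8  I1 writes R0
t=9  I2 reads; I3 issues→M0
t=11  I2 exec-done
t=12  I2 writes R5
t=13  I3 reads; I4 issues→M1
t=14  I4 reads
t=18  I3 exec-done
t=19  I3 writes R0; I4 exec-done
t=20  I4 writes R5
t=21  I5 issues→M1
t=22  I5 reads
t=27  I5 exec-done
t=28  I5 writes R3
t=29  I6 issues→A1
t=30  I6 reads; I7 issues→M0
t=31  I7 reads
t=32  I6 exec-done
t=33  I6 writes R3
t=36  I7 exec-done
t=37  I7 writes R4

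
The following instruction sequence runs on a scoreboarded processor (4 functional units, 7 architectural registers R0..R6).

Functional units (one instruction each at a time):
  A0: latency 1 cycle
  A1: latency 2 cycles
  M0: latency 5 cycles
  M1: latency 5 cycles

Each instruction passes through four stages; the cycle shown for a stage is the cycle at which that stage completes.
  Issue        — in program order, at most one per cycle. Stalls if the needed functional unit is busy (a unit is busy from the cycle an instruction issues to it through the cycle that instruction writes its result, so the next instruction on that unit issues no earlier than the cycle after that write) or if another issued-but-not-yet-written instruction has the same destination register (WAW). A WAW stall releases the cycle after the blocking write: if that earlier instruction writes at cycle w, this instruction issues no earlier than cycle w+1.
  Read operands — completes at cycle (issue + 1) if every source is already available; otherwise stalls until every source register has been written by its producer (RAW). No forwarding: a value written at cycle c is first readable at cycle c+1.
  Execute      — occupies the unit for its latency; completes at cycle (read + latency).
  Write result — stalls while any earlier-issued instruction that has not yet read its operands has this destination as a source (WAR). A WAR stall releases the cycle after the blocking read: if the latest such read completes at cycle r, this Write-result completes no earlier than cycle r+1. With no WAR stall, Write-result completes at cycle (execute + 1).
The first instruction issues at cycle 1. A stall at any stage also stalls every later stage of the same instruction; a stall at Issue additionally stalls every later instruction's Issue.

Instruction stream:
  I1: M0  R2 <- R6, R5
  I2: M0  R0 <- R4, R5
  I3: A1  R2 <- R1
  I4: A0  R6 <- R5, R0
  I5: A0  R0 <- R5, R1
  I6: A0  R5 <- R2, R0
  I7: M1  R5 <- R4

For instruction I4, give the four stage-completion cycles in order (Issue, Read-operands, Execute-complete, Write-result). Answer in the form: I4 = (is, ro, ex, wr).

I4 = (11, 17, 18, 19)

[1] I1 dispatched to M0
[2] I1 operands ready
[7] I1 complete
[8] R2←I1
[9] I2 dispatched to M0
[10] I2 operands ready | I3 dispatched to A1
[11] I3 operands ready | I4 dispatched to A0
[13] I3 complete
[14] R2←I3
[15] I2 complete
[16] R0←I2
[17] I4 operands ready
[18] I4 complete
[19] R6←I4
[20] I5 dispatched to A0
[21] I5 operands ready
[22] I5 complete
[23] R0←I5
[24] I6 dispatched to A0
[25] I6 operands ready
[26] I6 complete
[27] R5←I6
[28] I7 dispatched to M1
[29] I7 operands ready
[34] I7 complete
[35] R5←I7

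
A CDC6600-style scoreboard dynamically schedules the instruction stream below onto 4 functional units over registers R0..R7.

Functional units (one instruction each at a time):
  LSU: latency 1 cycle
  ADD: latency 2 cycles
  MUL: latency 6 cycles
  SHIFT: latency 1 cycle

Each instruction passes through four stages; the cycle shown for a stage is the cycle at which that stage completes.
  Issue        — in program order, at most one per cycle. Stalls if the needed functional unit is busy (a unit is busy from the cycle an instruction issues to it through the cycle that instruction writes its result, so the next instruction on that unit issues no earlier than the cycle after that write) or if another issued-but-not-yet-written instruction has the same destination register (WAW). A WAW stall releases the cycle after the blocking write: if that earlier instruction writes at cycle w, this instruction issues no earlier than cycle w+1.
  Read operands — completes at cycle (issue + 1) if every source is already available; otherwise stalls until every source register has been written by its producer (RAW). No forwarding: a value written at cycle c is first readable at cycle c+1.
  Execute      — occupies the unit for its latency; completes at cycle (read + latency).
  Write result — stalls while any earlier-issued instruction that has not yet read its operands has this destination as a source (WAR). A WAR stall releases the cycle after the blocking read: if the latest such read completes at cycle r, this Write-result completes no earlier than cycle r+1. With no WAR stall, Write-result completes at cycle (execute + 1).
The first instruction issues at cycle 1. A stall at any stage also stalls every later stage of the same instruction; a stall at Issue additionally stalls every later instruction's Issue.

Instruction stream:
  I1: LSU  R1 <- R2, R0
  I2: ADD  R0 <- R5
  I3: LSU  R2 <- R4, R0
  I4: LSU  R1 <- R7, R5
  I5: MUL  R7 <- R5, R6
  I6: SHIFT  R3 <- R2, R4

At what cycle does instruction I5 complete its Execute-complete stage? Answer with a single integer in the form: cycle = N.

t=1  I1 dispatched to LSU
t=2  I1 operands ready | I2 dispatched to ADD
t=3  I1 complete | I2 operands ready
t=4  R1←I1
t=5  I2 complete | I3 dispatched to LSU
t=6  R0←I2
t=7  I3 operands ready
t=8  I3 complete
t=9  R2←I3
t=10  I4 dispatched to LSU
t=11  I4 operands ready | I5 dispatched to MUL
t=12  I4 complete | I5 operands ready | I6 dispatched to SHIFT
t=13  R1←I4 | I6 operands ready
t=14  I6 complete
t=15  R3←I6
t=18  I5 complete
t=19  R7←I5

cycle = 18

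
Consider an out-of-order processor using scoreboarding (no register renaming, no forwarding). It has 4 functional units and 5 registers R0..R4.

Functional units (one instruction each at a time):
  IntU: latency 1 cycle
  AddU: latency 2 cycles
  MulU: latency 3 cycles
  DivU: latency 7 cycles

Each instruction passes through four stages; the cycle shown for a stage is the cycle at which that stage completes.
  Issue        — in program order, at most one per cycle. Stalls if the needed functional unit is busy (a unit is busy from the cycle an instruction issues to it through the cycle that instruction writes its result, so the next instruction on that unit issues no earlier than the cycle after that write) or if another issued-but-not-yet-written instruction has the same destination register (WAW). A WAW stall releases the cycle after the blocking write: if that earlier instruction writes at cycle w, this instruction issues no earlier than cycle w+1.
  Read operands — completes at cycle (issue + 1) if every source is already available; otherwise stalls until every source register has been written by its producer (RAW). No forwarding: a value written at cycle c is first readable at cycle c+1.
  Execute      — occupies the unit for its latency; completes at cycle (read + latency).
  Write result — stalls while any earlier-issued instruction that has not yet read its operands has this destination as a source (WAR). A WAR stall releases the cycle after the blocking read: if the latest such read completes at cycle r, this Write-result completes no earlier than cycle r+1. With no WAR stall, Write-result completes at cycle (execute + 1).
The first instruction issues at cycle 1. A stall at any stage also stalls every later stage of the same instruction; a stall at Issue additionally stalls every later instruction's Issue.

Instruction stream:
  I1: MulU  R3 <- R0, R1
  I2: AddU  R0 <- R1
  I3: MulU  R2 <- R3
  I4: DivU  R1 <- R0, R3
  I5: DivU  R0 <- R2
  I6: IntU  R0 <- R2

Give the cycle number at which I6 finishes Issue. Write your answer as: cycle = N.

cycle = 28

cycle 1: I1 dispatched to MulU
cycle 2: I1 operands ready | I2 dispatched to AddU
cycle 3: I2 operands ready
cycle 5: I1 complete | I2 complete
cycle 6: R3←I1 | R0←I2
cycle 7: I3 dispatched to MulU
cycle 8: I3 operands ready | I4 dispatched to DivU
cycle 9: I4 operands ready
cycle 11: I3 complete
cycle 12: R2←I3
cycle 16: I4 complete
cycle 17: R1←I4
cycle 18: I5 dispatched to DivU
cycle 19: I5 operands ready
cycle 26: I5 complete
cycle 27: R0←I5
cycle 28: I6 dispatched to IntU
cycle 29: I6 operands ready
cycle 30: I6 complete
cycle 31: R0←I6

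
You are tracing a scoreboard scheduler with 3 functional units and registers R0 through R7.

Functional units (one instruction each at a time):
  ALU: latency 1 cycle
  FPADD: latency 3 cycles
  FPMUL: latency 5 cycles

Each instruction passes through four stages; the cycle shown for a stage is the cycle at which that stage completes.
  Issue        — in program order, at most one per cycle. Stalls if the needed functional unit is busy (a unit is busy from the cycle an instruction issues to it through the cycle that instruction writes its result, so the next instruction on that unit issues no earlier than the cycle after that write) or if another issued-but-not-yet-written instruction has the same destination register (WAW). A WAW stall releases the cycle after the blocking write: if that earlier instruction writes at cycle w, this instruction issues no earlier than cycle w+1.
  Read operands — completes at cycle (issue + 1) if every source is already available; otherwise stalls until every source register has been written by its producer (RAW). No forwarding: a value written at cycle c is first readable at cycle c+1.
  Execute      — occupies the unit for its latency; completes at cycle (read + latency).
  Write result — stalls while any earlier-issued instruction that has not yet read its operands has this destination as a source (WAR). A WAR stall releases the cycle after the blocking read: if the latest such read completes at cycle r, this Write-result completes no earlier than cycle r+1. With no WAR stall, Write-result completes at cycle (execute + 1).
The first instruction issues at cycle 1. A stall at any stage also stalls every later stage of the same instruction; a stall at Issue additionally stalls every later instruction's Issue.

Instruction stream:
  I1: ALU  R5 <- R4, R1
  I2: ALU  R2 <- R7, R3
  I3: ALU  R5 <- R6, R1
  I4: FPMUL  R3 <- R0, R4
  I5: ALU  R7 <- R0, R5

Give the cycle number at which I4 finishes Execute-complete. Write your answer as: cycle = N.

cycle = 16

c1: issue I1 (ALU)
c2: I1 read-ops
c3: I1 finished on ALU
c4: I1→R5
c5: issue I2 (ALU)
c6: I2 read-ops
c7: I2 finished on ALU
c8: I2→R2
c9: issue I3 (ALU)
c10: I3 read-ops; issue I4 (FPMUL)
c11: I3 finished on ALU; I4 read-ops
c12: I3→R5
c13: issue I5 (ALU)
c14: I5 read-ops
c15: I5 finished on ALU
c16: I4 finished on FPMUL; I5→R7
c17: I4→R3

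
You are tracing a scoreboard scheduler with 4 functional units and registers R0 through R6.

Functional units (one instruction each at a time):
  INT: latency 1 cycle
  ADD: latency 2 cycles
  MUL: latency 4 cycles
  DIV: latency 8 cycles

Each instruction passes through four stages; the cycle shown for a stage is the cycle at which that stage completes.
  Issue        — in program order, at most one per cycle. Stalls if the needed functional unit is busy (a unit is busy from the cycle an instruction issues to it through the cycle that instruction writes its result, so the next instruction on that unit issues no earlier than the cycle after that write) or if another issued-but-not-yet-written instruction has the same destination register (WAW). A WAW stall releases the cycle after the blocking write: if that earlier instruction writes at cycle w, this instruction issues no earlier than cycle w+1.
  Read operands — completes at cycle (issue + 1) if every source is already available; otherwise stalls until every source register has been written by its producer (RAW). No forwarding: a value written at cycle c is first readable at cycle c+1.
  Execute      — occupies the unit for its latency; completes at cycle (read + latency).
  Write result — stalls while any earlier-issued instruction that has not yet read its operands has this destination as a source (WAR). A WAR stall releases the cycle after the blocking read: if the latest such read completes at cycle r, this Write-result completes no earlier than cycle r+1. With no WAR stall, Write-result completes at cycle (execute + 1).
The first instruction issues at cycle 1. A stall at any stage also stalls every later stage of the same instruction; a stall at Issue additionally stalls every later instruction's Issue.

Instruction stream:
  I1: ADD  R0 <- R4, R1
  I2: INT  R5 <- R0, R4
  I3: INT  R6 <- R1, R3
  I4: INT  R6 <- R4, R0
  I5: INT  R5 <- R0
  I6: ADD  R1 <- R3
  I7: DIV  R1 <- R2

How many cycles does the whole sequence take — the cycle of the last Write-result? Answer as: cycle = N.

I1  is:1  ro:2  ex:4  wr:5
I2  is:2  ro:6  ex:7  wr:8  — RAW R0: wait I1 write@5
I3  is:9  ro:10  ex:11  wr:12  — struct: INT busy until I2 writes@8
I4  is:13  ro:14  ex:15  wr:16  — struct: INT busy until I3 writes@12
I5  is:17  ro:18  ex:19  wr:20  — struct: INT busy until I4 writes@16
I6  is:18  ro:19  ex:21  wr:22
I7  is:23  ro:24  ex:32  wr:33  — WAW R1: wait I6 write@22

cycle = 33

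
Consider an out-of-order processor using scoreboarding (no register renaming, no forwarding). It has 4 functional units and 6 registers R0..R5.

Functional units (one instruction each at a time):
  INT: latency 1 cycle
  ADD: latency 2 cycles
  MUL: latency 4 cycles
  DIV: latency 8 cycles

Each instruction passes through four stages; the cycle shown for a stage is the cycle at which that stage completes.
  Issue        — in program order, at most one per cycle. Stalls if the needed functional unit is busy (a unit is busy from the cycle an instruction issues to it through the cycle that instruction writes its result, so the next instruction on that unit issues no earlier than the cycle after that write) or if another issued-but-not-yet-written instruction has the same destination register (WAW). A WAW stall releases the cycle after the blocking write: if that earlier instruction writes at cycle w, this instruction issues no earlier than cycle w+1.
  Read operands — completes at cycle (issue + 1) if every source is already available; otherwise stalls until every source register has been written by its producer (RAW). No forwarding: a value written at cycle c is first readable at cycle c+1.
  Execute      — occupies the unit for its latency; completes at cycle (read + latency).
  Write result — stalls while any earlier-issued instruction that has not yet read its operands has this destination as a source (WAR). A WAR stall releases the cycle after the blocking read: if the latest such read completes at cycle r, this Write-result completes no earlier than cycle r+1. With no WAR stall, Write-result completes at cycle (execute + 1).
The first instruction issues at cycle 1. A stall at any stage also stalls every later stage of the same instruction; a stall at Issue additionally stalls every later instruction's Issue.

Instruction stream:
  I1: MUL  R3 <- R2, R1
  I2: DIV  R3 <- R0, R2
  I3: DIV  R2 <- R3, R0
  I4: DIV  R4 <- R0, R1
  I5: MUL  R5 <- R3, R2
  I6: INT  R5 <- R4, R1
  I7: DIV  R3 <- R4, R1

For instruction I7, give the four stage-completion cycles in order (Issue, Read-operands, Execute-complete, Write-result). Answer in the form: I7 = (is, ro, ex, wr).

cycle 1: I1→MUL
cycle 2: I1 RO
cycle 6: I1 EX
cycle 7: I1 WR R3
cycle 8: I2→DIV
cycle 9: I2 RO
cycle 17: I2 EX
cycle 18: I2 WR R3
cycle 19: I3→DIV
cycle 20: I3 RO
cycle 28: I3 EX
cycle 29: I3 WR R2
cycle 30: I4→DIV
cycle 31: I4 RO; I5→MUL
cycle 32: I5 RO
cycle 36: I5 EX
cycle 37: I5 WR R5
cycle 38: I6→INT
cycle 39: I4 EX
cycle 40: I4 WR R4
cycle 41: I6 RO; I7→DIV
cycle 42: I6 EX; I7 RO
cycle 43: I6 WR R5
cycle 50: I7 EX
cycle 51: I7 WR R3

I7 = (41, 42, 50, 51)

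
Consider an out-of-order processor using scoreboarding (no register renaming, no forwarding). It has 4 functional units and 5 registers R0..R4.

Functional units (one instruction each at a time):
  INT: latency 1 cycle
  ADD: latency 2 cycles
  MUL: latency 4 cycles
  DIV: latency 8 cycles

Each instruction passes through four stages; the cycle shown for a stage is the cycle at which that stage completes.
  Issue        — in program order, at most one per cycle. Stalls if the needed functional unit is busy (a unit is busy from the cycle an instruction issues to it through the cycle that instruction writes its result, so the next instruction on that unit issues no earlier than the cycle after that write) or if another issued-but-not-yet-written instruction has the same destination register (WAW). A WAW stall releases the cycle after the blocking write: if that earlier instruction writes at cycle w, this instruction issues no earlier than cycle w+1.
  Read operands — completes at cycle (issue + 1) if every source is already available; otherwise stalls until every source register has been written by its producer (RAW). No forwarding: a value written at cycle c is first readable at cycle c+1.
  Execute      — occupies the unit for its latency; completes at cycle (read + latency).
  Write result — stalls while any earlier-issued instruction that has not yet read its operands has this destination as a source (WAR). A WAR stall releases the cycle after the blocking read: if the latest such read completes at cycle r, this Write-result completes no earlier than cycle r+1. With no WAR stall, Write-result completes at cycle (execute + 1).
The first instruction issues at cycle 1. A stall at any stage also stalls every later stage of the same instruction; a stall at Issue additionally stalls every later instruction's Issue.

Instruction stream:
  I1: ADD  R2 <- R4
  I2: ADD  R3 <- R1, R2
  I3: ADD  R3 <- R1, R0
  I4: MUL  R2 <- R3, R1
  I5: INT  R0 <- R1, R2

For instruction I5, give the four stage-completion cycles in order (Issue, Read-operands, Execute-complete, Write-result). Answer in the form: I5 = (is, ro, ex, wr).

c1: issue I1 (ADD)
c2: I1 read-ops
c4: I1 finished on ADD
c5: I1→R2
c6: issue I2 (ADD)
c7: I2 read-ops
c9: I2 finished on ADD
c10: I2→R3
c11: issue I3 (ADD)
c12: I3 read-ops · issue I4 (MUL)
c13: issue I5 (INT)
c14: I3 finished on ADD
c15: I3→R3
c16: I4 read-ops
c20: I4 finished on MUL
c21: I4→R2
c22: I5 read-ops
c23: I5 finished on INT
c24: I5→R0

I5 = (13, 22, 23, 24)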